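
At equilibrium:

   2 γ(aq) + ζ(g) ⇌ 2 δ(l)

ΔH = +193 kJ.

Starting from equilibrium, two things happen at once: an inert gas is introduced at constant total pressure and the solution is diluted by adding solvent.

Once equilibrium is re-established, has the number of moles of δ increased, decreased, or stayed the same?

Adding inert gas at constant total pressure expands the volume and lowers every reacting partial pressure. With Δn_gas = 0 − 1 = -1, Q moves away from K toward the side with fewer gas moles, so the system shifts toward the side with more gas moles — to the left.
Dilution lowers every aqueous concentration by the same factor. Δn_aq = 0 − 2 = -2, so the system shifts toward the side with more dissolved moles — to the left.
The net shift is to the left. δ is a product, so its amount decreases.

decreases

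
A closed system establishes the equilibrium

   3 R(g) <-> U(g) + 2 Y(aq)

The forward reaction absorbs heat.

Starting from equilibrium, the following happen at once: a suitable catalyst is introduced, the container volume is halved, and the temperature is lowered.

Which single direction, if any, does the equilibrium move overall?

A catalyst speeds both forward and reverse rates equally; it changes neither Q nor K — no shift from this change.
Gas moles: reactants 3, products 1 (Δn_gas = -2). Compression shifts the system toward the side with fewer moles of gas — to the right.
The forward reaction is endothermic. Lowering T favours the exothermic direction — shift to the left.
The individual effects push in opposite directions; without quantitative information the net direction cannot be determined.

cannot be determined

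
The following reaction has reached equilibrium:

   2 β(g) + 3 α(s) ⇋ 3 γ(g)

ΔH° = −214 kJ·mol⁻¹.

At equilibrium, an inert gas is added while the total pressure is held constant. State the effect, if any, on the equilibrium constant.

unchanged

The equilibrium constant depends only on temperature. This perturbation may move the position of equilibrium, but since T is unchanged, K itself is unchanged.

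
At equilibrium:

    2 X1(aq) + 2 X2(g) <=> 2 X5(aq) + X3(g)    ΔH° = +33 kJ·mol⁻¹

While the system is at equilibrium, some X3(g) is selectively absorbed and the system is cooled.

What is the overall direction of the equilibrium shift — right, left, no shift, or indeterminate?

cannot be determined

Removing X3 (g), a product, drives the reaction to the right.
The forward reaction is endothermic. Lowering T favours the exothermic direction — shift to the left.
The individual effects push in opposite directions; without quantitative information the net direction cannot be determined.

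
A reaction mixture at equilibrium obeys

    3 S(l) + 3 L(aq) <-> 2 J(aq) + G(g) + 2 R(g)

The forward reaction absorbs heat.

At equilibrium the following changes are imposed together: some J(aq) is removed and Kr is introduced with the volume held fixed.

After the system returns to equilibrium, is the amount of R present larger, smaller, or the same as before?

Removing J (aq), a product, drives the reaction to the right.
At constant volume, adding an inert gas leaves every reacting species' partial pressure unchanged, so Q is unchanged — no shift from this change.
The net shift is to the right. R is a product, so its amount increases.

increases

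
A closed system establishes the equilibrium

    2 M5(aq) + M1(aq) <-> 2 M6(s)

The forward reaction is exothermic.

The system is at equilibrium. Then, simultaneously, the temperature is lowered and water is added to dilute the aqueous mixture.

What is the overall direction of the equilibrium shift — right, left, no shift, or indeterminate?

cannot be determined

The forward reaction is exothermic. Lowering T favours the exothermic direction — shift to the right.
Dilution lowers every aqueous concentration by the same factor. Δn_aq = 0 − 3 = -3, so the system shifts toward the side with more dissolved moles — to the left.
The individual effects push in opposite directions; without quantitative information the net direction cannot be determined.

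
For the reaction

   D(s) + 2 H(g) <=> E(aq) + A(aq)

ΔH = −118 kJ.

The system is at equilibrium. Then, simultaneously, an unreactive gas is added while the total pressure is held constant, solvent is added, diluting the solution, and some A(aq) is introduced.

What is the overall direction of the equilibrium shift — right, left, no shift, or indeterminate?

cannot be determined

Adding inert gas at constant total pressure expands the volume and lowers every reacting partial pressure. With Δn_gas = 0 − 2 = -2, Q moves away from K toward the side with fewer gas moles, so the system shifts toward the side with more gas moles — to the left.
Dilution lowers every aqueous concentration by the same factor. Δn_aq = 2 − 0 = +2, so the system shifts toward the side with more dissolved moles — to the right.
Adding A (aq), a product, drives the reaction to the left.
The individual effects push in opposite directions; without quantitative information the net direction cannot be determined.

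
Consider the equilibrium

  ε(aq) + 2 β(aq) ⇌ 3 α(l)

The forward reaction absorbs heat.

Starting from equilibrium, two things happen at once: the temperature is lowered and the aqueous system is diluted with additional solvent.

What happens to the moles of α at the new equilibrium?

The forward reaction is endothermic. Lowering T favours the exothermic direction — shift to the left.
Dilution lowers every aqueous concentration by the same factor. Δn_aq = 0 − 3 = -3, so the system shifts toward the side with more dissolved moles — to the left.
The net shift is to the left. α is a product, so its amount decreases.

decreases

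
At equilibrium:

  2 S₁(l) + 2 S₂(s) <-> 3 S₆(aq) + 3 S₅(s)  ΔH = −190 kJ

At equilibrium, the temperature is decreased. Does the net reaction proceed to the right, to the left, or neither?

right

The forward reaction is exothermic. Lowering T favours the exothermic direction — shift to the right.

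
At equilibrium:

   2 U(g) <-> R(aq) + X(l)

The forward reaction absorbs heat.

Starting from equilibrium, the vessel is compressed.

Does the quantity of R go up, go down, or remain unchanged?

Gas moles: reactants 2, products 0 (Δn_gas = -2). Compression shifts the system toward the side with fewer moles of gas — to the right.
The net shift is to the right. R is a product, so its amount increases.

increases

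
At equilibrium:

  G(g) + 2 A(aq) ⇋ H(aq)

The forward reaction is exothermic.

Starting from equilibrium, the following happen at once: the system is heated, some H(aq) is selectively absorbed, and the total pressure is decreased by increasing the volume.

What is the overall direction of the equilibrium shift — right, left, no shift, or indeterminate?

cannot be determined

The forward reaction is exothermic. Raising T favours the endothermic direction — shift to the left.
Removing H (aq), a product, drives the reaction to the right.
Gas moles: reactants 1, products 0 (Δn_gas = -1). Expansion shifts the system toward the side with more moles of gas — to the left.
The individual effects push in opposite directions; without quantitative information the net direction cannot be determined.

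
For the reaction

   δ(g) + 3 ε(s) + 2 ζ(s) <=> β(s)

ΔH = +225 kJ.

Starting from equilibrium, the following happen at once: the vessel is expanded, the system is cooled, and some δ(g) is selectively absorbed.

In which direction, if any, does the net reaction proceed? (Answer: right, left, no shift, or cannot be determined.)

Gas moles: reactants 1, products 0 (Δn_gas = -1). Expansion shifts the system toward the side with more moles of gas — to the left.
The forward reaction is endothermic. Lowering T favours the exothermic direction — shift to the left.
Removing δ (g), a reactant, drives the reaction to the left.
All effects act in the same direction — net shift to the left.

left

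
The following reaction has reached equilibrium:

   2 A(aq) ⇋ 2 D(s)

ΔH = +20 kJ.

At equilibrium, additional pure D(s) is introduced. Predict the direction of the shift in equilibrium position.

D is a pure solid; its activity is 1 regardless of amount, so Q is unaffected — no shift from this change.

no shift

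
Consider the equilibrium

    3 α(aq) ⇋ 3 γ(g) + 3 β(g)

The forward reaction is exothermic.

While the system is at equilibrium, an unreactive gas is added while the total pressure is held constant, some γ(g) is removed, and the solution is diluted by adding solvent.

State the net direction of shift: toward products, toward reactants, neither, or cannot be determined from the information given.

cannot be determined

Adding inert gas at constant total pressure expands the volume and lowers every reacting partial pressure. With Δn_gas = 6 − 0 = +6, Q moves away from K toward the side with fewer gas moles, so the system shifts toward the side with more gas moles — to the right.
Removing γ (g), a product, drives the reaction to the right.
Dilution lowers every aqueous concentration by the same factor. Δn_aq = 0 − 3 = -3, so the system shifts toward the side with more dissolved moles — to the left.
The individual effects push in opposite directions; without quantitative information the net direction cannot be determined.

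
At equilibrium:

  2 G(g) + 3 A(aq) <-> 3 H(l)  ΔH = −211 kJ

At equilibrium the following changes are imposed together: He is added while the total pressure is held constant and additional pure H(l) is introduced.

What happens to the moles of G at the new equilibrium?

Adding inert gas at constant total pressure expands the volume and lowers every reacting partial pressure. With Δn_gas = 0 − 2 = -2, Q moves away from K toward the side with fewer gas moles, so the system shifts toward the side with more gas moles — to the left.
H is a pure liquid; its activity is 1 regardless of amount, so Q is unaffected — no shift from this change.
The net shift is to the left. G is a reactant, so its amount increases.

increases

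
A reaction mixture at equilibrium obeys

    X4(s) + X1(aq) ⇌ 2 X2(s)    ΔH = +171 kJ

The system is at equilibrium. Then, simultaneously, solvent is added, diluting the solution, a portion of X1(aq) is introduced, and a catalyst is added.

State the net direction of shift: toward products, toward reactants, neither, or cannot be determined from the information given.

cannot be determined

Dilution lowers every aqueous concentration by the same factor. Δn_aq = 0 − 1 = -1, so the system shifts toward the side with more dissolved moles — to the left.
Adding X1 (aq), a reactant, drives the reaction to the right.
A catalyst speeds both forward and reverse rates equally; it changes neither Q nor K — no shift from this change.
The individual effects push in opposite directions; without quantitative information the net direction cannot be determined.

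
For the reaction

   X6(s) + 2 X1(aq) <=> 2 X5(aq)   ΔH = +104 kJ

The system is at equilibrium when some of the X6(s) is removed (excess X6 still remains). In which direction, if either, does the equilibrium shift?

no shift

X6 is a pure solid; its activity is 1 regardless of amount, so Q is unaffected — no shift from this change.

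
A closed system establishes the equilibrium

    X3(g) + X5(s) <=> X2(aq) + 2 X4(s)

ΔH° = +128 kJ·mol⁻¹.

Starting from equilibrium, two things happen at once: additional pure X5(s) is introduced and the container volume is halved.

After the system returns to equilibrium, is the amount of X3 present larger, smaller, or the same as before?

X5 is a pure solid; its activity is 1 regardless of amount, so Q is unaffected — no shift from this change.
Gas moles: reactants 1, products 0 (Δn_gas = -1). Compression shifts the system toward the side with fewer moles of gas — to the right.
The net shift is to the right. X3 is a reactant, so its amount decreases.

decreases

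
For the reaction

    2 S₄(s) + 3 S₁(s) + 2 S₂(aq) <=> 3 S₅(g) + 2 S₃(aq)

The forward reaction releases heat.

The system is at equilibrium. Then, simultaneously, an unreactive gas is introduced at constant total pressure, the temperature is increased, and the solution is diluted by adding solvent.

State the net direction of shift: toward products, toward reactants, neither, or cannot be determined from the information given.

Adding inert gas at constant total pressure expands the volume and lowers every reacting partial pressure. With Δn_gas = 3 − 0 = +3, Q moves away from K toward the side with fewer gas moles, so the system shifts toward the side with more gas moles — to the right.
The forward reaction is exothermic. Raising T favours the endothermic direction — shift to the left.
Dilution scales every aqueous concentration by the same factor. Δn_aq = 2 − 2 = 0, so Q is unchanged — no shift.
The individual effects push in opposite directions; without quantitative information the net direction cannot be determined.

cannot be determined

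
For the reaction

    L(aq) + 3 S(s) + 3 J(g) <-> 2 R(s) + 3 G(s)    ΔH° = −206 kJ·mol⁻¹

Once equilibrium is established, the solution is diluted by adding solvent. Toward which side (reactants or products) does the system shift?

Dilution lowers every aqueous concentration by the same factor. Δn_aq = 0 − 1 = -1, so the system shifts toward the side with more dissolved moles — to the left.

left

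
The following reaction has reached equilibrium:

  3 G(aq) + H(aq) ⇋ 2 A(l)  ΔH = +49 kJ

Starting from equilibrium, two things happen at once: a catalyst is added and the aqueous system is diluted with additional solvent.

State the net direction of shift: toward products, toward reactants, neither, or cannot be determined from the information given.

left

A catalyst speeds both forward and reverse rates equally; it changes neither Q nor K — no shift from this change.
Dilution lowers every aqueous concentration by the same factor. Δn_aq = 0 − 4 = -4, so the system shifts toward the side with more dissolved moles — to the left.
Only the nonzero effect(s) matter; the net shift is to the left.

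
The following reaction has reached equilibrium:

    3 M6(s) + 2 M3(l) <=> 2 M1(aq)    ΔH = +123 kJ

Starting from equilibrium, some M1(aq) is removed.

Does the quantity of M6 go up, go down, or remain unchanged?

Removing M1 (aq), a product, drives the reaction to the right.
The net shift is to the right. M6 is a reactant, so its amount decreases.

decreases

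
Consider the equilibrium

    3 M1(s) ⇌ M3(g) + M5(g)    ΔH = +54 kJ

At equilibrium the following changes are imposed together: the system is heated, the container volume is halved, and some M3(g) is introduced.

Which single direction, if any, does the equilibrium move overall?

The forward reaction is endothermic. Raising T favours the endothermic direction — shift to the right.
Gas moles: reactants 0, products 2 (Δn_gas = +2). Compression shifts the system toward the side with fewer moles of gas — to the left.
Adding M3 (g), a product, drives the reaction to the left.
The individual effects push in opposite directions; without quantitative information the net direction cannot be determined.

cannot be determined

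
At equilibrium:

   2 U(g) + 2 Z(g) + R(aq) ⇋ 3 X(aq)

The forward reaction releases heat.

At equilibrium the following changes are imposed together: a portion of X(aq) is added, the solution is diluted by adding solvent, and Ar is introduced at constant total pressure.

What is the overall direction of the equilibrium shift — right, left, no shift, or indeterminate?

cannot be determined

Adding X (aq), a product, drives the reaction to the left.
Dilution lowers every aqueous concentration by the same factor. Δn_aq = 3 − 1 = +2, so the system shifts toward the side with more dissolved moles — to the right.
Adding inert gas at constant total pressure expands the volume and lowers every reacting partial pressure. With Δn_gas = 0 − 4 = -4, Q moves away from K toward the side with fewer gas moles, so the system shifts toward the side with more gas moles — to the left.
The individual effects push in opposite directions; without quantitative information the net direction cannot be determined.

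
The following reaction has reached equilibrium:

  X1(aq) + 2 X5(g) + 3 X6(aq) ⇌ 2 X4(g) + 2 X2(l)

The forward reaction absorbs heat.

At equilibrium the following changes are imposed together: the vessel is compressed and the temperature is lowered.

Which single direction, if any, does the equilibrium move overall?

Gas moles: reactants 2, products 2. Δn_gas = 0, so a volume change leaves Q equal to K — no shift from this change.
The forward reaction is endothermic. Lowering T favours the exothermic direction — shift to the left.
Only the nonzero effect(s) matter; the net shift is to the left.

left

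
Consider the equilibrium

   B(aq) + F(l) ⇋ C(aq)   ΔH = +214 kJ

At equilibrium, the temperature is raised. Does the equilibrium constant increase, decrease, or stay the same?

increases

K depends on temperature via the van 't Hoff relation. The forward reaction is endothermic, so raising T increases K.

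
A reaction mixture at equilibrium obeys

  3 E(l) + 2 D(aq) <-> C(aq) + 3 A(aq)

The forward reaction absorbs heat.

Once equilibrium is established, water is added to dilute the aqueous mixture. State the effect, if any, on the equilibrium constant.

The equilibrium constant depends only on temperature. This perturbation may move the position of equilibrium, but since T is unchanged, K itself is unchanged.

unchanged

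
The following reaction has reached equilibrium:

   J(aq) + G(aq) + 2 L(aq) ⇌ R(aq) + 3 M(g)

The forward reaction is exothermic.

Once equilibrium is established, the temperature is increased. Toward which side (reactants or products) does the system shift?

left

The forward reaction is exothermic. Raising T favours the endothermic direction — shift to the left.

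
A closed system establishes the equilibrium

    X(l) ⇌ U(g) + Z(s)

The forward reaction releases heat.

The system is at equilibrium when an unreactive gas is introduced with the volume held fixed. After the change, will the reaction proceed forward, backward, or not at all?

At constant volume, adding an inert gas leaves every reacting species' partial pressure unchanged, so Q is unchanged — no shift from this change.

no shift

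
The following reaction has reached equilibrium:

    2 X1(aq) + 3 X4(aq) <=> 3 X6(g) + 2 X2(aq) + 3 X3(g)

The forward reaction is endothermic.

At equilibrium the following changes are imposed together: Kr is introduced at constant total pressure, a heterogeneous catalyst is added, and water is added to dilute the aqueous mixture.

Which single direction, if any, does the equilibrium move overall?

Adding inert gas at constant total pressure expands the volume and lowers every reacting partial pressure. With Δn_gas = 6 − 0 = +6, Q moves away from K toward the side with fewer gas moles, so the system shifts toward the side with more gas moles — to the right.
A catalyst speeds both forward and reverse rates equally; it changes neither Q nor K — no shift from this change.
Dilution lowers every aqueous concentration by the same factor. Δn_aq = 2 − 5 = -3, so the system shifts toward the side with more dissolved moles — to the left.
The individual effects push in opposite directions; without quantitative information the net direction cannot be determined.

cannot be determined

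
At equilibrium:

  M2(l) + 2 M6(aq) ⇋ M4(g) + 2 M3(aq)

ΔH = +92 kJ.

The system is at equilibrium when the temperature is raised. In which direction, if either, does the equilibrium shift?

right

The forward reaction is endothermic. Raising T favours the endothermic direction — shift to the right.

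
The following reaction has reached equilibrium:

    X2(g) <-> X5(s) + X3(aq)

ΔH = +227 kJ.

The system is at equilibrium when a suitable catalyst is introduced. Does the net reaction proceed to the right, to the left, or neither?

A catalyst speeds both forward and reverse rates equally; it changes neither Q nor K — no shift from this change.

no shift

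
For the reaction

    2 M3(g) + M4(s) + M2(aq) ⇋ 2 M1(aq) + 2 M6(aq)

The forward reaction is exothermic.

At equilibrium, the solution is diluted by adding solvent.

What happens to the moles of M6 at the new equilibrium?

increases

Dilution lowers every aqueous concentration by the same factor. Δn_aq = 4 − 1 = +3, so the system shifts toward the side with more dissolved moles — to the right.
The net shift is to the right. M6 is a product, so its amount increases.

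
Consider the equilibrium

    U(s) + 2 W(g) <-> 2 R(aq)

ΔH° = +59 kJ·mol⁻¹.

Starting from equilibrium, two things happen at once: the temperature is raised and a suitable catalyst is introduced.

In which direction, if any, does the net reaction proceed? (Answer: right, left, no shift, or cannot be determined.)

right

The forward reaction is endothermic. Raising T favours the endothermic direction — shift to the right.
A catalyst speeds both forward and reverse rates equally; it changes neither Q nor K — no shift from this change.
Only the nonzero effect(s) matter; the net shift is to the right.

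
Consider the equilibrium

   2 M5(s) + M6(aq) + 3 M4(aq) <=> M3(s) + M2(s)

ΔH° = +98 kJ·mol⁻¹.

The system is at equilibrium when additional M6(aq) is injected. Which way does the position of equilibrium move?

Adding M6 (aq), a reactant, drives the reaction to the right.

right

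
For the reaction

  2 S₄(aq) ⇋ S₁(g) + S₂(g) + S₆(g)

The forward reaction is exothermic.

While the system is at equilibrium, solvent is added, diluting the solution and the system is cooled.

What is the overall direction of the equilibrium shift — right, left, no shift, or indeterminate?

Dilution lowers every aqueous concentration by the same factor. Δn_aq = 0 − 2 = -2, so the system shifts toward the side with more dissolved moles — to the left.
The forward reaction is exothermic. Lowering T favours the exothermic direction — shift to the right.
The individual effects push in opposite directions; without quantitative information the net direction cannot be determined.

cannot be determined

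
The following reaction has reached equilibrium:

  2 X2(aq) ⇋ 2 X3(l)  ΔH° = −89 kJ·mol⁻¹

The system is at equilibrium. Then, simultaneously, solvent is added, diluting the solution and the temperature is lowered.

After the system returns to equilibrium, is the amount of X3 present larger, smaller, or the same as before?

Dilution lowers every aqueous concentration by the same factor. Δn_aq = 0 − 2 = -2, so the system shifts toward the side with more dissolved moles — to the left.
The forward reaction is exothermic. Lowering T favours the exothermic direction — shift to the right.
The two effects oppose each other, so the net shift — and hence the change in X3 — cannot be determined from the given information.

cannot be determined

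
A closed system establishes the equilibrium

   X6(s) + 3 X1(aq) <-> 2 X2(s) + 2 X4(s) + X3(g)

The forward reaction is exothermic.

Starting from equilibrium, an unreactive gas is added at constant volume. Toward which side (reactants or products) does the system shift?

no shift

At constant volume, adding an inert gas leaves every reacting species' partial pressure unchanged, so Q is unchanged — no shift from this change.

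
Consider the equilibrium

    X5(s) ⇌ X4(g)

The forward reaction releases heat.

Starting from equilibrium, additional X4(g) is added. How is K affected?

The equilibrium constant depends only on temperature. This perturbation may move the position of equilibrium, but since T is unchanged, K itself is unchanged.

unchanged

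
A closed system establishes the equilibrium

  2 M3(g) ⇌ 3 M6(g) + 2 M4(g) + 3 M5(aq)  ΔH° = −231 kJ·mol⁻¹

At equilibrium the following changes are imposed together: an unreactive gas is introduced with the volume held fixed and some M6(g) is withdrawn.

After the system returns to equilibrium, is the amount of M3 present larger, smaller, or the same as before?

decreases

At constant volume, adding an inert gas leaves every reacting species' partial pressure unchanged, so Q is unchanged — no shift from this change.
Removing M6 (g), a product, drives the reaction to the right.
The net shift is to the right. M3 is a reactant, so its amount decreases.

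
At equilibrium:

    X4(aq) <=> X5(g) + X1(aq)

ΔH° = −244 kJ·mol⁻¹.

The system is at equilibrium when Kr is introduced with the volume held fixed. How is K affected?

The equilibrium constant depends only on temperature. This perturbation changes neither the position of equilibrium nor K.

unchanged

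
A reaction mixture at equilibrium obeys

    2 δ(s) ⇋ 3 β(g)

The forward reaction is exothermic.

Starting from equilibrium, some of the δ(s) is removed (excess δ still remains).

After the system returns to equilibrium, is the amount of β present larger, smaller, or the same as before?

δ is a pure solid; its activity is 1 regardless of amount, so Q is unaffected — no shift from this change.
No net shift occurs, so the amount of β is unchanged.

unchanged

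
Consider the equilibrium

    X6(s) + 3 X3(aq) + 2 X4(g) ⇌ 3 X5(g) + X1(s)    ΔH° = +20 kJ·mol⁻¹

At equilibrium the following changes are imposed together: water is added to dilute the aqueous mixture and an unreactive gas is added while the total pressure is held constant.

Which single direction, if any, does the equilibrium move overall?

cannot be determined

Dilution lowers every aqueous concentration by the same factor. Δn_aq = 0 − 3 = -3, so the system shifts toward the side with more dissolved moles — to the left.
Adding inert gas at constant total pressure expands the volume and lowers every reacting partial pressure. With Δn_gas = 3 − 2 = +1, Q moves away from K toward the side with fewer gas moles, so the system shifts toward the side with more gas moles — to the right.
The individual effects push in opposite directions; without quantitative information the net direction cannot be determined.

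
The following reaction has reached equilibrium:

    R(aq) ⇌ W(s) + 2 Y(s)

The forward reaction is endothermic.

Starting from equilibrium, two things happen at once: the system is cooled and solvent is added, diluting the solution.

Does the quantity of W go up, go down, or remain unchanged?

decreases

The forward reaction is endothermic. Lowering T favours the exothermic direction — shift to the left.
Dilution lowers every aqueous concentration by the same factor. Δn_aq = 0 − 1 = -1, so the system shifts toward the side with more dissolved moles — to the left.
The net shift is to the left. W is a product, so its amount decreases.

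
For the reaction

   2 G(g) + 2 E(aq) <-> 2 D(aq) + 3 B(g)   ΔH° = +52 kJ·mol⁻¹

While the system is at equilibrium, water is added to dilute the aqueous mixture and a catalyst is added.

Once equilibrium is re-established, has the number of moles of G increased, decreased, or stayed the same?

Dilution scales every aqueous concentration by the same factor. Δn_aq = 2 − 2 = 0, so Q is unchanged — no shift.
A catalyst speeds both forward and reverse rates equally; it changes neither Q nor K — no shift from this change.
No net shift occurs, so the amount of G is unchanged.

unchanged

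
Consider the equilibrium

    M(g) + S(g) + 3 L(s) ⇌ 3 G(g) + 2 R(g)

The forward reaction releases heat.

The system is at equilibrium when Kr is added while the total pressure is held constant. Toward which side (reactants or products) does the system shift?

Adding inert gas at constant total pressure expands the volume and lowers every reacting partial pressure. With Δn_gas = 5 − 2 = +3, Q moves away from K toward the side with fewer gas moles, so the system shifts toward the side with more gas moles — to the right.

right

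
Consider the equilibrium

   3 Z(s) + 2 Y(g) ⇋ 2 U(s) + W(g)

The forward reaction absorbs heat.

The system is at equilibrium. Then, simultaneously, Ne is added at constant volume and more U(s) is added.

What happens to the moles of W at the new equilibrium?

At constant volume, adding an inert gas leaves every reacting species' partial pressure unchanged, so Q is unchanged — no shift from this change.
U is a pure solid; its activity is 1 regardless of amount, so Q is unaffected — no shift from this change.
No net shift occurs, so the amount of W is unchanged.

unchanged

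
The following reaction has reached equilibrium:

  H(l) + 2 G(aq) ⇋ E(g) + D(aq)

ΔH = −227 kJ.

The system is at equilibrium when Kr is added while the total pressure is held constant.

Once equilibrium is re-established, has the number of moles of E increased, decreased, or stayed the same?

increases

Adding inert gas at constant total pressure expands the volume and lowers every reacting partial pressure. With Δn_gas = 1 − 0 = +1, Q moves away from K toward the side with fewer gas moles, so the system shifts toward the side with more gas moles — to the right.
The net shift is to the right. E is a product, so its amount increases.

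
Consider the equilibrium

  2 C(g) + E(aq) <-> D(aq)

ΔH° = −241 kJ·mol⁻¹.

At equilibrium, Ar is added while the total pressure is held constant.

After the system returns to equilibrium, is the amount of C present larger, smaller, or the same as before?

Adding inert gas at constant total pressure expands the volume and lowers every reacting partial pressure. With Δn_gas = 0 − 2 = -2, Q moves away from K toward the side with fewer gas moles, so the system shifts toward the side with more gas moles — to the left.
The net shift is to the left. C is a reactant, so its amount increases.

increases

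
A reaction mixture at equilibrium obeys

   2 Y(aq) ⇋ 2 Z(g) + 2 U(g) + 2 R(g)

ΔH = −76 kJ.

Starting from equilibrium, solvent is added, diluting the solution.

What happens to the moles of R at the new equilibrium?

Dilution lowers every aqueous concentration by the same factor. Δn_aq = 0 − 2 = -2, so the system shifts toward the side with more dissolved moles — to the left.
The net shift is to the left. R is a product, so its amount decreases.

decreases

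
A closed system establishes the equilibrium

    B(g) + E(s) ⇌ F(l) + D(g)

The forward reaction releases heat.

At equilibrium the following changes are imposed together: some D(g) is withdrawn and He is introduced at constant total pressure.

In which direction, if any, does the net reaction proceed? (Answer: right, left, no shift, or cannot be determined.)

Removing D (g), a product, drives the reaction to the right.
Adding inert gas at constant total pressure expands the volume, scaling every reacting partial pressure by the same factor. Δn_gas = 1 − 1 = 0, so Q is unchanged — no shift.
Only the nonzero effect(s) matter; the net shift is to the right.

right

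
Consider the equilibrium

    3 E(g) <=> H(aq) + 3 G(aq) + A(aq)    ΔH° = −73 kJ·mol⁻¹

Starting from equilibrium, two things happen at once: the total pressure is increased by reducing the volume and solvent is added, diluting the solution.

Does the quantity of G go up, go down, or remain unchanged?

increases

Gas moles: reactants 3, products 0 (Δn_gas = -3). Compression shifts the system toward the side with fewer moles of gas — to the right.
Dilution lowers every aqueous concentration by the same factor. Δn_aq = 5 − 0 = +5, so the system shifts toward the side with more dissolved moles — to the right.
The net shift is to the right. G is a product, so its amount increases.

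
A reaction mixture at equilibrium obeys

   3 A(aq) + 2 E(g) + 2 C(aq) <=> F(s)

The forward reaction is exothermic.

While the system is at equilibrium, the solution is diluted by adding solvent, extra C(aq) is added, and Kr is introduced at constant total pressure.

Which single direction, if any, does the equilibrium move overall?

cannot be determined

Dilution lowers every aqueous concentration by the same factor. Δn_aq = 0 − 5 = -5, so the system shifts toward the side with more dissolved moles — to the left.
Adding C (aq), a reactant, drives the reaction to the right.
Adding inert gas at constant total pressure expands the volume and lowers every reacting partial pressure. With Δn_gas = 0 − 2 = -2, Q moves away from K toward the side with fewer gas moles, so the system shifts toward the side with more gas moles — to the left.
The individual effects push in opposite directions; without quantitative information the net direction cannot be determined.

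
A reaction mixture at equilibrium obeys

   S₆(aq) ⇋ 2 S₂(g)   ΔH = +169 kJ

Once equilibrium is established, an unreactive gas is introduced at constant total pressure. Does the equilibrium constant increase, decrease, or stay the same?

unchanged

The equilibrium constant depends only on temperature. This perturbation may move the position of equilibrium, but since T is unchanged, K itself is unchanged.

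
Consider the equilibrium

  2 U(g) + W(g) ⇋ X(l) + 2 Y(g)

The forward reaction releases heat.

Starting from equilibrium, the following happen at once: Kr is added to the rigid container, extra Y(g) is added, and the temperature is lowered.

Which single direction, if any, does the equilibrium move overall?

At constant volume, adding an inert gas leaves every reacting species' partial pressure unchanged, so Q is unchanged — no shift from this change.
Adding Y (g), a product, drives the reaction to the left.
The forward reaction is exothermic. Lowering T favours the exothermic direction — shift to the right.
The individual effects push in opposite directions; without quantitative information the net direction cannot be determined.

cannot be determined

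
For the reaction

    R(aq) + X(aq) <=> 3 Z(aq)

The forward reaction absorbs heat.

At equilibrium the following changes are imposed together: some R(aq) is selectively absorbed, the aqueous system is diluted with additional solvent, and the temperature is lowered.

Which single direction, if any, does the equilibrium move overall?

Removing R (aq), a reactant, drives the reaction to the left.
Dilution lowers every aqueous concentration by the same factor. Δn_aq = 3 − 2 = +1, so the system shifts toward the side with more dissolved moles — to the right.
The forward reaction is endothermic. Lowering T favours the exothermic direction — shift to the left.
The individual effects push in opposite directions; without quantitative information the net direction cannot be determined.

cannot be determined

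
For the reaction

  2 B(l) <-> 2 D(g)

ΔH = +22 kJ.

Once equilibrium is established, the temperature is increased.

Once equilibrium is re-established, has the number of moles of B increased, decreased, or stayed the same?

decreases

The forward reaction is endothermic. Raising T favours the endothermic direction — shift to the right.
The net shift is to the right. B is a reactant, so its amount decreases.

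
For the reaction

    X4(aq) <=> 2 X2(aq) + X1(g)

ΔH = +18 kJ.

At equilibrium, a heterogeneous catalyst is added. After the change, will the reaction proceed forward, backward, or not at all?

no shift

A catalyst speeds both forward and reverse rates equally; it changes neither Q nor K — no shift from this change.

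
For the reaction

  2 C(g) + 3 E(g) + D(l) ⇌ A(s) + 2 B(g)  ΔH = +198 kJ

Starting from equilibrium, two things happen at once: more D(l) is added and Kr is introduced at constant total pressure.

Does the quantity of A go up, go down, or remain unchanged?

D is a pure liquid; its activity is 1 regardless of amount, so Q is unaffected — no shift from this change.
Adding inert gas at constant total pressure expands the volume and lowers every reacting partial pressure. With Δn_gas = 2 − 5 = -3, Q moves away from K toward the side with fewer gas moles, so the system shifts toward the side with more gas moles — to the left.
The net shift is to the left. A is a product, so its amount decreases.

decreases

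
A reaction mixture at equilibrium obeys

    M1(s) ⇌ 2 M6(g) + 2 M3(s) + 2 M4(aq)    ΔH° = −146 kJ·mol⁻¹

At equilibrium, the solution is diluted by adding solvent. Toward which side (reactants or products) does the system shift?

right

Dilution lowers every aqueous concentration by the same factor. Δn_aq = 2 − 0 = +2, so the system shifts toward the side with more dissolved moles — to the right.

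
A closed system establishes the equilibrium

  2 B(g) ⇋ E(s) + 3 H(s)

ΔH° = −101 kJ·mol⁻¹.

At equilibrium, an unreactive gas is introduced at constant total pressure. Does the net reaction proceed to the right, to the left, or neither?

left

Adding inert gas at constant total pressure expands the volume and lowers every reacting partial pressure. With Δn_gas = 0 − 2 = -2, Q moves away from K toward the side with fewer gas moles, so the system shifts toward the side with more gas moles — to the left.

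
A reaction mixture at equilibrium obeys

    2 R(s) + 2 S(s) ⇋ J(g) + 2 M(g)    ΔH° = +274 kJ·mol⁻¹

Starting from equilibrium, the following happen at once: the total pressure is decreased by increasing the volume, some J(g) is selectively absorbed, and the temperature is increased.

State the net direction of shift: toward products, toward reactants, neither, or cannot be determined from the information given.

Gas moles: reactants 0, products 3 (Δn_gas = +3). Expansion shifts the system toward the side with more moles of gas — to the right.
Removing J (g), a product, drives the reaction to the right.
The forward reaction is endothermic. Raising T favours the endothermic direction — shift to the right.
All effects act in the same direction — net shift to the right.

right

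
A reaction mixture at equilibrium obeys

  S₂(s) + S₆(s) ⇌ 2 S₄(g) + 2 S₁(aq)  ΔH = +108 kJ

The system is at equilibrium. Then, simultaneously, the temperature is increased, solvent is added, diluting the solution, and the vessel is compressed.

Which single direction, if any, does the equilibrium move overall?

The forward reaction is endothermic. Raising T favours the endothermic direction — shift to the right.
Dilution lowers every aqueous concentration by the same factor. Δn_aq = 2 − 0 = +2, so the system shifts toward the side with more dissolved moles — to the right.
Gas moles: reactants 0, products 2 (Δn_gas = +2). Compression shifts the system toward the side with fewer moles of gas — to the left.
The individual effects push in opposite directions; without quantitative information the net direction cannot be determined.

cannot be determined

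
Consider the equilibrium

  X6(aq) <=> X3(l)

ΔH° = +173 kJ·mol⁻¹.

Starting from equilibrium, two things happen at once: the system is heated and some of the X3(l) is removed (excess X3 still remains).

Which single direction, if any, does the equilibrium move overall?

right

The forward reaction is endothermic. Raising T favours the endothermic direction — shift to the right.
X3 is a pure liquid; its activity is 1 regardless of amount, so Q is unaffected — no shift from this change.
Only the nonzero effect(s) matter; the net shift is to the right.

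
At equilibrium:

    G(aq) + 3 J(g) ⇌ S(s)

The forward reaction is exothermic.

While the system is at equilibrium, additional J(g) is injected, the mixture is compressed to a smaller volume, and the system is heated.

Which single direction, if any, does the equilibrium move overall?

Adding J (g), a reactant, drives the reaction to the right.
Gas moles: reactants 3, products 0 (Δn_gas = -3). Compression shifts the system toward the side with fewer moles of gas — to the right.
The forward reaction is exothermic. Raising T favours the endothermic direction — shift to the left.
The individual effects push in opposite directions; without quantitative information the net direction cannot be determined.

cannot be determined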